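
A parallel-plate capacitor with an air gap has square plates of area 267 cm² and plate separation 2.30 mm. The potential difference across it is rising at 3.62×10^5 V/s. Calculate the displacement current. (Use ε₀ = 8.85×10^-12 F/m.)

C = ε₀A/d = (8.85×10^-12)(0.0267)/(2.30×10^-3) = 1.027×10^-10 F.
I_d = C dV/dt = (1.027×10^-10)(3.62×10^5) = 3.72×10^-5 A.

3.72×10^-5 A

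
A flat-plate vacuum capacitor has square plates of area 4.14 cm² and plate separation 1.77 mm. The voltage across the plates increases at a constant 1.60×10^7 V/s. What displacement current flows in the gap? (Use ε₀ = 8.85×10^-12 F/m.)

E = V/d so dE/dt = (dV/dt)/d = 9.040×10^9 V/(m·s), and I_d = ε₀ A dE/dt = (8.85×10^-12)(4.14×10^-4)(9.040×10^9) = 3.31×10^-5 A.

3.31×10^-5 A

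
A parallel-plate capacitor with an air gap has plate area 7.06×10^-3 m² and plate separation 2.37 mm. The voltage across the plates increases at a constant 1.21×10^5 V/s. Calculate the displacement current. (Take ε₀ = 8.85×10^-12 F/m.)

3.19×10^-6 A

C = ε₀A/d = (8.85×10^-12)(7.06×10^-3)/(2.37×10^-3) = 2.636×10^-11 F.
I_d = C dV/dt = (2.636×10^-11)(1.21×10^5) = 3.19×10^-6 A.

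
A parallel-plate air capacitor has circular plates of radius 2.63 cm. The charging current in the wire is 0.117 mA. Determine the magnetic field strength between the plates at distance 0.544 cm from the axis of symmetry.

No conduction current crosses the gap, so I_d there equals the 1.17×10^-4 A in the leads.
For r < R the Ampère–Maxwell law gives B(2πr) = μ₀ I_d (r²/R²), so B = μ₀ I_d r/(2πR²) = (4π×10^-7)(1.17×10^-4)(5.44×10^-3)/(2π·0.0263²) = 1.84×10^-10 T.

1.84×10^-10 T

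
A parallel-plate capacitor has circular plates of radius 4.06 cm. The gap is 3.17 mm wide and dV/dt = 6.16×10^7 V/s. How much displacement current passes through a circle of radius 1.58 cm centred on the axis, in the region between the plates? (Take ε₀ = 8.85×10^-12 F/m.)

1.35×10^-4 A

With E = V/d, dE/dt = 1.943×10^10 V/(m·s) and πR² = 5.178×10^-3 m², giving I_d = ε₀ πR² dE/dt = 8.904×10^-4 A.
Through an area πr² the displacement current is I_d·(πr²/πR²) = I_d (r/R)² = 1.35×10^-4 A.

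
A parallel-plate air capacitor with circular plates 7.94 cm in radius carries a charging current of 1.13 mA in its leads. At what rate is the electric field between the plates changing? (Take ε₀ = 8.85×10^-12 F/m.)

6.45×10^9 V/(m·s)

Charge continuity gives I_d = I = 1.13×10^-3 A between the plates.
Then dE/dt = I_d/(ε₀A) = 6.45×10^9 V/(m·s).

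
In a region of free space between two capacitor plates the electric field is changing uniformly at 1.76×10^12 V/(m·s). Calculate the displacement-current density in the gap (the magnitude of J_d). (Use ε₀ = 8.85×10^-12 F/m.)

J_d = ε₀ dE/dt = (8.85×10^-12)(1.76×10^12) = 15.6 A/m².

15.6 A/m²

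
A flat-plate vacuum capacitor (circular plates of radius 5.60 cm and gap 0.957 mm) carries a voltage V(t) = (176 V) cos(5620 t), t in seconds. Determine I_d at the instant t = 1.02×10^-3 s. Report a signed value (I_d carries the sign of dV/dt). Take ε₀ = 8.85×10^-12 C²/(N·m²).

dV/dt = (176)(5620)·−sin(5.7324) = 5.177×10^5 V/s.
I_d = C dV/dt with C = ε₀A/d = (8.85×10^-12)(9.852×10^-3)/(9.57×10^-4) = 9.111×10^-11 F, so I_d = (9.111×10^-11)(5.177×10^5) = 4.72×10^-5 A.

4.72×10^-5 A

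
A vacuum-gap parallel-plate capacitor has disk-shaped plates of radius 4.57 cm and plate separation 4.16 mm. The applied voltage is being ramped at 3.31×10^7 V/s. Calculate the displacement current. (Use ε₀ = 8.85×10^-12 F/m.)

C = ε₀A/d = (8.85×10^-12)(6.561×10^-3)/(4.16×10^-3) = 1.396×10^-11 F.
I_d = C dV/dt = (1.396×10^-11)(3.31×10^7) = 4.62×10^-4 A.

4.62×10^-4 A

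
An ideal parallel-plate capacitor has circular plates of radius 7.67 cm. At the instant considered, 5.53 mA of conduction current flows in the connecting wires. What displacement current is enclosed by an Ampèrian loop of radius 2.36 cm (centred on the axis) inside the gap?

5.24×10^-4 A

No conduction current crosses the gap, so I_d there equals the 5.53×10^-3 A in the leads.
The field is uniform, so I_d,enc = I_d (r/R)² = (5.53×10^-3)(2.36/7.67)² = 5.24×10^-4 A.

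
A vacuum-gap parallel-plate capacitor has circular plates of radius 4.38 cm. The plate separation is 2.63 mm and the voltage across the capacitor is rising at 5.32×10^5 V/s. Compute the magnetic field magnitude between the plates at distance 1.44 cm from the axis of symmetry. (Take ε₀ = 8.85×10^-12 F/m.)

1.62×10^-11 T

I_d = C dV/dt with C = ε₀πR²/d = 2.028×10^-11 F, so I_d = (2.028×10^-11)(5.32×10^5) = 1.079×10^-5 A.
For r < R the Ampère–Maxwell law gives B(2πr) = μ₀ I_d (r²/R²), so B = μ₀ I_d r/(2πR²) = (4π×10^-7)(1.079×10^-5)(0.0144)/(2π·0.0438²) = 1.62×10^-11 T.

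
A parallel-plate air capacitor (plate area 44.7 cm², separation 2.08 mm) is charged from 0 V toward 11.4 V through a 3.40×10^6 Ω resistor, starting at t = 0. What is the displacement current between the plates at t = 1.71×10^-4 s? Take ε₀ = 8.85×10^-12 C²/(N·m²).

With C = ε₀A/d = (8.85×10^-12)(4.47×10^-3)/(2.08×10^-3) = 1.902×10^-11 F, the time constant is τ = RC = 6.467×10^-5 s, so t/τ = 2.644 and e^(−t/τ) = 0.07108.
I_d = I_cond = (V₀/R) e^(−t/τ) = (3.353×10^-6)(0.07108) = 2.38×10^-7 A.

2.38×10^-7 A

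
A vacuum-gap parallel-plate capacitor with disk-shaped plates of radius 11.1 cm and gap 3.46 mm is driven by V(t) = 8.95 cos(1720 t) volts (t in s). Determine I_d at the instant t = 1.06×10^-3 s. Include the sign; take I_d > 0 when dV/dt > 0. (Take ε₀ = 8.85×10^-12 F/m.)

C = ε₀A/d = (8.85×10^-12)(0.03871)/(3.46×10^-3) = 9.901×10^-11 F. dV/dt = V₀ω·−sin(ωt); at ωt = 1.8232 rad this factor is -0.9683.
I_d = C dV/dt = (9.901×10^-11)(8.95)(1720)(-0.9683) = -1.48×10^-6 A.

-1.48×10^-6 A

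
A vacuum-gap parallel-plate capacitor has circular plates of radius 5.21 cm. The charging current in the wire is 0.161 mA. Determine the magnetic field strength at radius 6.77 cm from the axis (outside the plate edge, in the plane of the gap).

By continuity the displacement current in the gap matches the conduction current: I_d = 1.61×10^-4 A.
Outside the plates the loop encloses all of I_d, so B·2πr = μ₀ I_d and B = 4.76×10^-10 T.

4.76×10^-10 T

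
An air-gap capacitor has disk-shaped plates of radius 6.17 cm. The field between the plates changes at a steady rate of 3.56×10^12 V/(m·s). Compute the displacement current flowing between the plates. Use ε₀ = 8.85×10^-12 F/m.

The displacement current is ε₀ times dΦ_E/dt = ε₀ A dE/dt = (8.85×10^-12)(0.01196)(3.56×10^12) = 0.377 A.

0.377 A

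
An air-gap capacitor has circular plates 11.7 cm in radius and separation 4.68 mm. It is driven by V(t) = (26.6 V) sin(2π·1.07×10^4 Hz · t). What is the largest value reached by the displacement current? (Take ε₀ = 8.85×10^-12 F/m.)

C = ε₀A/d = (8.85×10^-12)(0.04301)/(4.68×10^-3) = 8.133×10^-11 F; ω = 2πf = 6.723×10^4 rad/s.
I_d = C dV/dt, so |I_d|_max = C V₀ ω = (8.133×10^-11)(26.6)(6.723×10^4) = 1.45×10^-4 A.

1.45×10^-4 A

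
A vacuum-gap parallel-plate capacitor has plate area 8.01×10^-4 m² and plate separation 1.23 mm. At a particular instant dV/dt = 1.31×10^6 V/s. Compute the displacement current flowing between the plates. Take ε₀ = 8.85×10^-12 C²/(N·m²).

7.55×10^-6 A

C = ε₀A/d = (8.85×10^-12)(8.01×10^-4)/(1.23×10^-3) = 5.763×10^-12 F.
I_d = C dV/dt = (5.763×10^-12)(1.31×10^6) = 7.55×10^-6 A.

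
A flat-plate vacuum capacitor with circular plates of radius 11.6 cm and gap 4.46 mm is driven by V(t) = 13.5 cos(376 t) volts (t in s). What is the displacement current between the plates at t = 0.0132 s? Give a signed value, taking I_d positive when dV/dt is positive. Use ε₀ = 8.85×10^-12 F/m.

dE/dt = (V₀ω/d)·−sin(ωt) with ωt = 4.9632 rad: (13.5)(376)(0.9687)/(4.46×10^-3) = 1.102×10^6 V/(m·s).
I_d = ε₀ A dE/dt = (8.85×10^-12)(0.04227)(1.102×10^6) = 4.12×10^-7 A.

4.12×10^-7 A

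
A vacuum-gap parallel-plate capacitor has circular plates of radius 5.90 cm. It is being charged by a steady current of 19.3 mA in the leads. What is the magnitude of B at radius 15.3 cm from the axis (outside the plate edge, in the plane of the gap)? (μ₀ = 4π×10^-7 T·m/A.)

2.52×10^-8 T

No conduction current crosses the gap, so I_d there equals the 0.0193 A in the leads.
With r > R the enclosed displacement current is the full I_d; B = μ₀ I_d / (2πr) = 2.52×10^-8 T.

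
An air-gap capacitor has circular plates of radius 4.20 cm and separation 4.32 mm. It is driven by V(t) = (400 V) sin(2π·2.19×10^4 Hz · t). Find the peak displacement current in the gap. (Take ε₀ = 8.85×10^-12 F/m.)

6.25×10^-4 A

C = ε₀A/d = (8.85×10^-12)(5.542×10^-3)/(4.32×10^-3) = 1.135×10^-11 F; ω = 2πf = 1.376×10^5 rad/s.
I_d = C dV/dt, so |I_d|_max = C V₀ ω = (1.135×10^-11)(400)(1.376×10^5) = 6.25×10^-4 A.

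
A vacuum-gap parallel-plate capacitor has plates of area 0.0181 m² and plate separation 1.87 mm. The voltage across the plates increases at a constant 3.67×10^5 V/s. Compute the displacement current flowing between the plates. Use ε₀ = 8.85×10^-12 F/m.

3.14×10^-5 A

E = V/d so dE/dt = (dV/dt)/d = 1.963×10^8 V/(m·s), and I_d = ε₀ A dE/dt = (8.85×10^-12)(0.0181)(1.963×10^8) = 3.14×10^-5 A.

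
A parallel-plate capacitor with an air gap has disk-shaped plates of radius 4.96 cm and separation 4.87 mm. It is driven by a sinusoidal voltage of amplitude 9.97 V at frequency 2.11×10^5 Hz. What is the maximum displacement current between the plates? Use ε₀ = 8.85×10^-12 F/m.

The displacement current equals the conduction current C dV/dt, which peaks at C V₀ ω.
With C = ε₀A/d = (8.85×10^-12)(7.729×10^-3)/(4.87×10^-3) = 1.405×10^-11 F and ω = 2πf = 1.326×10^6 rad/s, I_d,max = (1.405×10^-11)(9.97)(1.326×10^6) = 1.86×10^-4 A.

1.86×10^-4 A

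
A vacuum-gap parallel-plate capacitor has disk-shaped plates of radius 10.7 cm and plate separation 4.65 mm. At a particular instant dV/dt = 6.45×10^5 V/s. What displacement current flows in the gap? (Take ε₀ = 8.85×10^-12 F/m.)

4.42×10^-5 A

E = V/d so dE/dt = (dV/dt)/d = 1.387×10^8 V/(m·s), and I_d = ε₀ A dE/dt = (8.85×10^-12)(0.03597)(1.387×10^8) = 4.42×10^-5 A.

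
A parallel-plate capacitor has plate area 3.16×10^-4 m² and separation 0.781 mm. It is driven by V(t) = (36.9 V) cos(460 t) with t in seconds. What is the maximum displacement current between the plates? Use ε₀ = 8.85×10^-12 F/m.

6.08×10^-8 A

(dE/dt)_max = V₀ω/d = 2.173×10^7 V/(m·s); ω = 460 rad/s.
I_d,max = ε₀ A (dE/dt)_max = (8.85×10^-12)(3.16×10^-4)(2.173×10^7) = 6.08×10^-8 A.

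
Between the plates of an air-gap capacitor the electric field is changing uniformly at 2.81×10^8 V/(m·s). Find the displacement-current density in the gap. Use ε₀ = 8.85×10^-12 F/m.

2.49×10^-3 A/m²

The displacement-current density is ε₀ ∂E/∂t = (8.85×10^-12)(2.81×10^8) = 2.49×10^-3 A/m².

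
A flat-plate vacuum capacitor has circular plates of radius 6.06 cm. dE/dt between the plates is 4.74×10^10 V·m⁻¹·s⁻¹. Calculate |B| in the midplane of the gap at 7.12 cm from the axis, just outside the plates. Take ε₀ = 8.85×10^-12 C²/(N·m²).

1.36×10^-8 T

Through the whole plate area (πR² = 0.01154 m²), I_d = ε₀ πR² dE/dt = 4.841×10^-3 A.
Outside the plates the loop encloses all of I_d, so B·2πr = μ₀ I_d and B = 1.36×10^-8 T.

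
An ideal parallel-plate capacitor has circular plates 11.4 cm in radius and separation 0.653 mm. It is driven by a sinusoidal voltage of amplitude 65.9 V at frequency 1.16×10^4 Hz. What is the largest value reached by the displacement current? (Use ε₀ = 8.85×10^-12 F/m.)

C = ε₀A/d = (8.85×10^-12)(0.04083)/(6.53×10^-4) = 5.534×10^-10 F; ω = 2πf = 7.288×10^4 rad/s.
I_d = C dV/dt, so |I_d|_max = C V₀ ω = (5.534×10^-10)(65.9)(7.288×10^4) = 2.66×10^-3 A.

2.66×10^-3 A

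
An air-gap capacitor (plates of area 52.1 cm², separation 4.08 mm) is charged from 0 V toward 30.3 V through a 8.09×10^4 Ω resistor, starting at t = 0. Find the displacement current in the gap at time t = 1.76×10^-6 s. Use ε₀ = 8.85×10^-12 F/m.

C = ε₀A/d = (8.85×10^-12)(5.21×10^-3)/(4.08×10^-3) = 1.130×10^-11 F and τ = RC = 9.142×10^-7 s. I_d in the gap equals the RC charging current.
I_d(t) = (V₀/R) e^(−t/τ) = 3.745×10^-4 · e^(−1.925) = 5.46×10^-5 A.

5.46×10^-5 A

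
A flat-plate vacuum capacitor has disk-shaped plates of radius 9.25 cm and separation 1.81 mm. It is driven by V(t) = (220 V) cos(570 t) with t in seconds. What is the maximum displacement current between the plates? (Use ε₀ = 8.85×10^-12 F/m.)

1.65×10^-5 A

C = ε₀A/d = (8.85×10^-12)(0.02688)/(1.81×10^-3) = 1.314×10^-10 F; ω = 570 rad/s.
I_d = C dV/dt, so |I_d|_max = C V₀ ω = (1.314×10^-10)(220)(570) = 1.65×10^-5 A.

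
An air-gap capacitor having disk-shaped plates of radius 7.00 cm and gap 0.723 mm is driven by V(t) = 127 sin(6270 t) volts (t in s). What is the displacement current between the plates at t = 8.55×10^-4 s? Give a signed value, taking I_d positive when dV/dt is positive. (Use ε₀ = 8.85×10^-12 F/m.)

9.06×10^-5 A

C = ε₀A/d = (8.85×10^-12)(0.01539)/(7.23×10^-4) = 1.884×10^-10 F. dV/dt = V₀ω·cos(ωt); at ωt = 5.36085 rad this factor is 0.6040.
I_d = C dV/dt = (1.884×10^-10)(127)(6270)(0.6040) = 9.06×10^-5 A.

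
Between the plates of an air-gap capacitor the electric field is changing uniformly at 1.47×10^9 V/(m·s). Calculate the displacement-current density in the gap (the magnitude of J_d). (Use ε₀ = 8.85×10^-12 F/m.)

J_d = ε₀ ∂E/∂t, so J_d = 0.0130 A/m².

0.0130 A/m²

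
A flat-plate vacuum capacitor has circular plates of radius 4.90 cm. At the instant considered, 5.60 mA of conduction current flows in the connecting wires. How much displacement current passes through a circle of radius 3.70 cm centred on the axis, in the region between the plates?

By continuity the displacement current in the gap matches the conduction current: I_d = 5.60×10^-3 A.
Since J_d is uniform, the enclosed fraction is (r/R)² = 0.5702, giving I_d,enc = 3.19×10^-3 A.

3.19×10^-3 A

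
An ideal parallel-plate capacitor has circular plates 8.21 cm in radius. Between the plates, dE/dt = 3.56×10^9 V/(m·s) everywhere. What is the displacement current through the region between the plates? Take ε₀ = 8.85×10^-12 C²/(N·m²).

With a uniform field, Φ_E = EA, so I_d = ε₀ A dE/dt = 6.67×10^-4 A.

6.67×10^-4 A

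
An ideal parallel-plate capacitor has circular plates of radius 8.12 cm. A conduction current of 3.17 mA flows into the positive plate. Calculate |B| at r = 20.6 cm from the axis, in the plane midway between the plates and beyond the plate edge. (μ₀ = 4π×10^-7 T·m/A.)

3.08×10^-9 T

No conduction current crosses the gap, so I_d there equals the 3.17×10^-3 A in the leads.
For r ≥ R the full I_d is enclosed: B = μ₀ I_d/(2πr) = (4π×10^-7)(3.17×10^-3)/(2π·0.206) = 3.08×10^-9 T.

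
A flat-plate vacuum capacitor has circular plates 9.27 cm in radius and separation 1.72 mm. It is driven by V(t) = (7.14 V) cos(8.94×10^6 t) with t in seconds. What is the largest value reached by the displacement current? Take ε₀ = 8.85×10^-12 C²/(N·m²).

8.87×10^-3 A

C = ε₀A/d = (8.85×10^-12)(0.02700)/(1.72×10^-3) = 1.389×10^-10 F; ω = 8.94×10^6 rad/s.
I_d = C dV/dt, so |I_d|_max = C V₀ ω = (1.389×10^-10)(7.14)(8.94×10^6) = 8.87×10^-3 A.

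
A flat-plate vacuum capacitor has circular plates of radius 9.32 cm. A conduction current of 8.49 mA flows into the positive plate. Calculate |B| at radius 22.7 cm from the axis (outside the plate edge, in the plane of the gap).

7.48×10^-9 T

No conduction current crosses the gap, so I_d there equals the 8.49×10^-3 A in the leads.
For r ≥ R the full I_d is enclosed: B = μ₀ I_d/(2πr) = (4π×10^-7)(8.49×10^-3)/(2π·0.227) = 7.48×10^-9 T.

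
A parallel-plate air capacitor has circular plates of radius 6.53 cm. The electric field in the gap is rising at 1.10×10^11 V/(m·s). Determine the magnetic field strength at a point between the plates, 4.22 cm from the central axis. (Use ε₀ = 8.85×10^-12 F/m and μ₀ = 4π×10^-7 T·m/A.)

I_d = ε₀ dΦ_E/dt = ε₀ πR² (dE/dt) = (8.85×10^-12)(0.01340)(1.10×10^11) = 0.01304 A through the full plate area.
For r < R the Ampère–Maxwell law gives B(2πr) = μ₀ I_d (r²/R²), so B = μ₀ I_d r/(2πR²) = (4π×10^-7)(0.01304)(0.0422)/(2π·0.0653²) = 2.58×10^-8 T.

2.58×10^-8 T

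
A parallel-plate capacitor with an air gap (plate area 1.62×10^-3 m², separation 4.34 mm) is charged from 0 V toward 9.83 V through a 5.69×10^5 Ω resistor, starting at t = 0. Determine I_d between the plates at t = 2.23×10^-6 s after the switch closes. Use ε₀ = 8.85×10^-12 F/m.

5.27×10^-6 A

C = ε₀A/d = (8.85×10^-12)(1.62×10^-3)/(4.34×10^-3) = 3.303×10^-12 F, so τ = RC = 1.879×10^-6 s.
The conduction current is I(t) = (V₀/R) e^(−t/τ), and the displacement current between the plates equals it.
t/τ = 1.187; I_d = (9.83/5.69×10^5) · e^(−1.187) = (1.728×10^-5)(0.3051) = 5.27×10^-6 A.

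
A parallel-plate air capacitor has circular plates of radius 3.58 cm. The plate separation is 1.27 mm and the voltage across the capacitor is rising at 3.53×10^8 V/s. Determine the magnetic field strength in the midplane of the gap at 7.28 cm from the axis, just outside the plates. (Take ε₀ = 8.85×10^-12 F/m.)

dE/dt = (dV/dt)/d = 2.780×10^11 V/(m·s); I_d = ε₀(πR²)(dE/dt) = (8.85×10^-12)(4.026×10^-3)(2.780×10^11) = 9.905×10^-3 A.
With r > R the enclosed displacement current is the full I_d; B = μ₀ I_d / (2πr) = 2.72×10^-8 T.

2.72×10^-8 T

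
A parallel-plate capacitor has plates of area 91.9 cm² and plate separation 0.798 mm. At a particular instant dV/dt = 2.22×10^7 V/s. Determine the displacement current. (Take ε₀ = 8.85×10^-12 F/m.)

The field between the plates is E = V/d, so dE/dt = (2.22×10^7)/(7.98×10^-4 m) = 2.782×10^10 V/(m·s).
I_d = ε₀ A (dE/dt) = (8.85×10^-12)(9.19×10^-3)(2.782×10^10) = 2.26×10^-3 A.

2.26×10^-3 A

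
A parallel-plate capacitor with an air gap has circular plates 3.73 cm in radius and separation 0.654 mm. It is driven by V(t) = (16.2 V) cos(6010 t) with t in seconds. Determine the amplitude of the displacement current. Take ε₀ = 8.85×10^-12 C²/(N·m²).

5.76×10^-6 A

C = ε₀A/d = (8.85×10^-12)(4.371×10^-3)/(6.54×10^-4) = 5.915×10^-11 F; ω = 6010 rad/s.
I_d = C dV/dt, so |I_d|_max = C V₀ ω = (5.915×10^-11)(16.2)(6010) = 5.76×10^-6 A.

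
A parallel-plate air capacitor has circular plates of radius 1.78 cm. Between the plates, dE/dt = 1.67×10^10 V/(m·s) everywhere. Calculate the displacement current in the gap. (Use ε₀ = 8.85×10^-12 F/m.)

I_d = ε₀ A (dE/dt) = (8.85×10^-12)(9.954×10^-4 m²)(1.67×10^10) = 1.47×10^-4 A.

1.47×10^-4 A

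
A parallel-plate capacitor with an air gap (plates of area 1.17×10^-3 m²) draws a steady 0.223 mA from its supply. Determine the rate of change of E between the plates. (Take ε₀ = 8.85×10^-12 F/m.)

2.15×10^10 V/(m·s)

Charge continuity gives I_d = I = 2.23×10^-4 A between the plates.
Since I_d = ε₀ A dE/dt, dE/dt = I_d/(ε₀A) = (2.23×10^-4)/((8.85×10^-12)(1.17×10^-3)) = 2.15×10^10 V/(m·s).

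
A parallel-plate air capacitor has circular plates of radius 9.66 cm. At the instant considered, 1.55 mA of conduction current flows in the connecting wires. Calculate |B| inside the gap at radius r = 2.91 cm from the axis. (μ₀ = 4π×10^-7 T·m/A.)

9.67×10^-10 T

Between the plates the displacement current equals the wire current: I_d = 1.55 mA = 1.55×10^-3 A.
For r < R the Ampère–Maxwell law gives B(2πr) = μ₀ I_d (r²/R²), so B = μ₀ I_d r/(2πR²) = (4π×10^-7)(1.55×10^-3)(0.0291)/(2π·0.0966²) = 9.67×10^-10 T.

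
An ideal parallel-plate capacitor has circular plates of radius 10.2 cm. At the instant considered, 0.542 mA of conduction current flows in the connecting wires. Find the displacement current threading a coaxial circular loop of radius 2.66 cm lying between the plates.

3.69×10^-5 A

By continuity the displacement current in the gap matches the conduction current: I_d = 5.42×10^-4 A.
The field is uniform, so I_d,enc = I_d (r/R)² = (5.42×10^-4)(2.66/10.2)² = 3.69×10^-5 A.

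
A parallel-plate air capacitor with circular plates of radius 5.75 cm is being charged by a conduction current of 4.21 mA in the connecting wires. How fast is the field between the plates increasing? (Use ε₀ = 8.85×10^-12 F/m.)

4.58×10^10 V/(m·s)

By continuity, I_d in the gap equals the 4.21 mA flowing in the wire.
Since I_d = ε₀ A dE/dt, dE/dt = I_d/(ε₀A) = (4.21×10^-3)/((8.85×10^-12)(0.01039)) = 4.58×10^10 V/(m·s).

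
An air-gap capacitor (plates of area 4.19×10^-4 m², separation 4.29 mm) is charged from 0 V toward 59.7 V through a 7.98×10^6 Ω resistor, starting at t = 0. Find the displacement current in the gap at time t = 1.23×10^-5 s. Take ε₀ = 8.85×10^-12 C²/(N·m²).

With C = ε₀A/d = (8.85×10^-12)(4.19×10^-4)/(4.29×10^-3) = 8.644×10^-13 F, the time constant is τ = RC = 6.898×10^-6 s, so t/τ = 1.783 and e^(−t/τ) = 0.1681.
I_d = I_cond = (V₀/R) e^(−t/τ) = (7.481×10^-6)(0.1681) = 1.26×10^-6 A.

1.26×10^-6 A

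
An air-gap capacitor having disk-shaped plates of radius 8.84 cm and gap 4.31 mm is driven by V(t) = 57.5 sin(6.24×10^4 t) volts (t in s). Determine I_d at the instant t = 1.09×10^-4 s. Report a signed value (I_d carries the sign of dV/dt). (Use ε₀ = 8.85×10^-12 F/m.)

1.57×10^-4 A

dE/dt = (V₀ω/d)·cos(ωt) with ωt = 6.8016 rad: (57.5)(6.24×10^4)(0.8686)/(4.31×10^-3) = 7.231×10^8 V/(m·s).
I_d = ε₀ A dE/dt = (8.85×10^-12)(0.02455)(7.231×10^8) = 1.57×10^-4 A.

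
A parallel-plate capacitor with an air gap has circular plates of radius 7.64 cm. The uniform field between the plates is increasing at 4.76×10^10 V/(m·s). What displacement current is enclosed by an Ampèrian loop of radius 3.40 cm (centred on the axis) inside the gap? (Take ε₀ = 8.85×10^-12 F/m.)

1.53×10^-3 A

Total displacement current: I_d = ε₀(πR²)(dE/dt) = (8.85×10^-12)(0.01834)(4.76×10^10) = 7.726×10^-3 A.
Through an area πr² the displacement current is I_d·(πr²/πR²) = I_d (r/R)² = 1.53×10^-3 A.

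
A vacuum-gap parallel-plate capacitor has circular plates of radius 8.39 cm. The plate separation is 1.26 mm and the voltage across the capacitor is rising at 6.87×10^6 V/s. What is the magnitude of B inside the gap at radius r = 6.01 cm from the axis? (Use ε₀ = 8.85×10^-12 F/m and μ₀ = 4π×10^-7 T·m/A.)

I_d = C dV/dt with C = ε₀πR²/d = 1.553×10^-10 F, so I_d = (1.553×10^-10)(6.87×10^6) = 1.067×10^-3 A.
An Ampèrian loop of radius r encloses a fraction (r/R)² of I_d. Then B·2πr = μ₀ I_d (r/R)², giving B = μ₀ I_d r/(2πR²) = 1.82×10^-9 T.

1.82×10^-9 T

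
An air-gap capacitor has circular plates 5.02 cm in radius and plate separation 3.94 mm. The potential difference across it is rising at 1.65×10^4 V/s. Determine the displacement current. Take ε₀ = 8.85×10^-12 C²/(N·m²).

E = V/d so dE/dt = (dV/dt)/d = 4.188×10^6 V/(m·s), and I_d = ε₀ A dE/dt = (8.85×10^-12)(7.917×10^-3)(4.188×10^6) = 2.93×10^-7 A.

2.93×10^-7 A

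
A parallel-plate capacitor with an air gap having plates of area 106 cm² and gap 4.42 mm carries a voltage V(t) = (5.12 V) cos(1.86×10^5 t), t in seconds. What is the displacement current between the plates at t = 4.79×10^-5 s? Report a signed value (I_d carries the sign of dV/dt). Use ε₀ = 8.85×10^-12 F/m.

-9.96×10^-6 A

C = ε₀A/d = (8.85×10^-12)(0.0106)/(4.42×10^-3) = 2.122×10^-11 F. dV/dt = V₀ω·−sin(ωt); at ωt = 8.9094 rad this factor is -0.4929.
I_d = C dV/dt = (2.122×10^-11)(5.12)(1.86×10^5)(-0.4929) = -9.96×10^-6 A.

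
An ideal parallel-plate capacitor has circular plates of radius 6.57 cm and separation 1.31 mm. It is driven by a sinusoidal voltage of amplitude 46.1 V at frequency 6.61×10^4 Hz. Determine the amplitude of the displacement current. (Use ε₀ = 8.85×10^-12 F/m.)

The displacement current equals the conduction current C dV/dt, which peaks at C V₀ ω.
With C = ε₀A/d = (8.85×10^-12)(0.01356)/(1.31×10^-3) = 9.161×10^-11 F and ω = 2πf = 4.153×10^5 rad/s, I_d,max = (9.161×10^-11)(46.1)(4.153×10^5) = 1.75×10^-3 A.

1.75×10^-3 A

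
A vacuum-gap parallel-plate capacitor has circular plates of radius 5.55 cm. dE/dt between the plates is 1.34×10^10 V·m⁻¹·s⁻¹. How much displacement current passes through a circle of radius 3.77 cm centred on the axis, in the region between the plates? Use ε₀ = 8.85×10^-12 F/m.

5.30×10^-4 A

I_d = ε₀ dΦ_E/dt = ε₀ πR² (dE/dt) = (8.85×10^-12)(9.677×10^-3)(1.34×10^10) = 1.148×10^-3 A through the full plate area.
Through an area πr² the displacement current is I_d·(πr²/πR²) = I_d (r/R)² = 5.30×10^-4 A.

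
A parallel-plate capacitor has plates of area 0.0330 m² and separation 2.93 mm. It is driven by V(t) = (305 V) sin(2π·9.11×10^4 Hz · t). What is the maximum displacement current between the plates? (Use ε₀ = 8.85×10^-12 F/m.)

0.0174 A

The displacement current equals the conduction current C dV/dt, which peaks at C V₀ ω.
With C = ε₀A/d = (8.85×10^-12)(0.0330)/(2.93×10^-3) = 9.968×10^-11 F and ω = 2πf = 5.724×10^5 rad/s, I_d,max = (9.968×10^-11)(305)(5.724×10^5) = 0.0174 A.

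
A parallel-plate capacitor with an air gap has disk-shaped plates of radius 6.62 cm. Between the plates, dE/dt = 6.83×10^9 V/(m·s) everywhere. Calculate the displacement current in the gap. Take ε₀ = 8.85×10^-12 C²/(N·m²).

With a uniform field, Φ_E = EA, so I_d = ε₀ A dE/dt = 8.32×10^-4 A.

8.32×10^-4 A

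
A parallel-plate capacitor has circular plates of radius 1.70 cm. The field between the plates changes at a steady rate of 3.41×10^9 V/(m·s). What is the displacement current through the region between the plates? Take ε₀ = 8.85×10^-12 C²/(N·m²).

2.74×10^-5 A

The displacement current is ε₀ times dΦ_E/dt = ε₀ A dE/dt = (8.85×10^-12)(9.079×10^-4)(3.41×10^9) = 2.74×10^-5 A.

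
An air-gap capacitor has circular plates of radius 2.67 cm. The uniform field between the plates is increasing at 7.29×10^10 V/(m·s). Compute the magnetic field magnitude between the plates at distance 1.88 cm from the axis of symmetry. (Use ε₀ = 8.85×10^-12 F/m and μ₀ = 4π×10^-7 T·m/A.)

7.62×10^-9 T

I_d = ε₀ dΦ_E/dt = ε₀ πR² (dE/dt) = (8.85×10^-12)(2.240×10^-3)(7.29×10^10) = 1.445×10^-3 A through the full plate area.
∮B·dl = μ₀ I_d,enc with I_d,enc = I_d r²/R² = 7.164×10^-4 A; so B = μ₀ I_d,enc/(2πr) = 7.62×10^-9 T.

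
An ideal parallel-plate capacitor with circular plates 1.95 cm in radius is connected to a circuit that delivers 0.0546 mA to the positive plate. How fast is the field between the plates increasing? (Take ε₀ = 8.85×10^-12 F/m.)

The displacement current between the plates equals the conduction current, I_d = 0.0546 mA.
Then dE/dt = I_d/(ε₀A) = 5.16×10^9 V/(m·s).

5.16×10^9 V/(m·s)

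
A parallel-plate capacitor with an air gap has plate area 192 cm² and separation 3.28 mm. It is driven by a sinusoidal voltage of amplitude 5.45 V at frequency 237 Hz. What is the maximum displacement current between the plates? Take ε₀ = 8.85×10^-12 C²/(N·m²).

4.20×10^-7 A

The displacement current equals the conduction current C dV/dt, which peaks at C V₀ ω.
With C = ε₀A/d = (8.85×10^-12)(0.0192)/(3.28×10^-3) = 5.180×10^-11 F and ω = 2πf = 1489 rad/s, I_d,max = (5.180×10^-11)(5.45)(1489) = 4.20×10^-7 A.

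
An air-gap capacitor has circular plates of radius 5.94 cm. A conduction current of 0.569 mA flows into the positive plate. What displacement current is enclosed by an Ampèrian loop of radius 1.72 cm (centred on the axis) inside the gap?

4.77×10^-5 A

Between the plates the displacement current equals the wire current: I_d = 0.569 mA = 5.69×10^-4 A.
Since J_d is uniform, the enclosed fraction is (r/R)² = 0.08385, giving I_d,enc = 4.77×10^-5 A.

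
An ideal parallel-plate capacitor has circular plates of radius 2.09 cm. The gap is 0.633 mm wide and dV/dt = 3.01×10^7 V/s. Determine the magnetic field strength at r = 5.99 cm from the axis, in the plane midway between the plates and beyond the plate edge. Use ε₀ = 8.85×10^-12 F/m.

1.93×10^-9 T

With E = V/d, dE/dt = 4.755×10^10 V/(m·s) and πR² = 1.372×10^-3 m², giving I_d = ε₀ πR² dE/dt = 5.774×10^-4 A.
For r ≥ R the full I_d is enclosed: B = μ₀ I_d/(2πr) = (4π×10^-7)(5.774×10^-4)/(2π·0.0599) = 1.93×10^-9 T.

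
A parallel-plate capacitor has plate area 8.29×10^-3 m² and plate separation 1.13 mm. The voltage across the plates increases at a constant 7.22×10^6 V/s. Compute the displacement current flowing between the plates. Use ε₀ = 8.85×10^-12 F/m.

The field between the plates is E = V/d, so dE/dt = (7.22×10^6)/(1.13×10^-3 m) = 6.389×10^9 V/(m·s).
I_d = ε₀ A (dE/dt) = (8.85×10^-12)(8.29×10^-3)(6.389×10^9) = 4.69×10^-4 A.

4.69×10^-4 A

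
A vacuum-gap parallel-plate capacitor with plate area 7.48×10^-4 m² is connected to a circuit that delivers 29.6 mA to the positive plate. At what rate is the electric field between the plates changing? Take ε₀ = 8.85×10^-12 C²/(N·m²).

The displacement current between the plates equals the conduction current, I_d = 29.6 mA.
Inverting I_d = ε₀ A dE/dt gives dE/dt = 0.0296 / (8.85×10^-12 · 7.48×10^-4) = 4.47×10^12 V/(m·s).

4.47×10^12 V/(m·s)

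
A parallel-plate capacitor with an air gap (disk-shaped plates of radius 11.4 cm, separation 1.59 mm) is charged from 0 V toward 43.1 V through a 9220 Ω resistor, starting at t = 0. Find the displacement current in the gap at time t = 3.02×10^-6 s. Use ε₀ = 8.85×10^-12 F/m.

C = ε₀A/d = (8.85×10^-12)(0.04083)/(1.59×10^-3) = 2.273×10^-10 F, so τ = RC = 2.096×10^-6 s.
The conduction current is I(t) = (V₀/R) e^(−t/τ), and the displacement current between the plates equals it.
t/τ = 1.441; I_d = (43.1/9220) · e^(−1.441) = (4.675×10^-3)(0.2367) = 1.11×10^-3 A.

1.11×10^-3 A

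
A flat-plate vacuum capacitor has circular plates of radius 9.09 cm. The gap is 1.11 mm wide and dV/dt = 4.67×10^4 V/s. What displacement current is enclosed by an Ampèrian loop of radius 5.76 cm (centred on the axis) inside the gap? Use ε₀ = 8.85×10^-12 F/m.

I_d = C dV/dt with C = ε₀πR²/d = 2.070×10^-10 F, so I_d = (2.070×10^-10)(4.67×10^4) = 9.667×10^-6 A.
Through an area πr² the displacement current is I_d·(πr²/πR²) = I_d (r/R)² = 3.88×10^-6 A.

3.88×10^-6 A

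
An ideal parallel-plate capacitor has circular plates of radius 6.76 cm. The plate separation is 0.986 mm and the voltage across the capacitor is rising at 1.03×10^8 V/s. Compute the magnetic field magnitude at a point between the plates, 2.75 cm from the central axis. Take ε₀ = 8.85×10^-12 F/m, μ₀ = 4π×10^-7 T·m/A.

With E = V/d, dE/dt = 1.045×10^11 V/(m·s) and πR² = 0.01436 m², giving I_d = ε₀ πR² dE/dt = 0.01328 A.
An Ampèrian loop of radius r encloses a fraction (r/R)² of I_d. Then B·2πr = μ₀ I_d (r/R)², giving B = μ₀ I_d r/(2πR²) = 1.60×10^-8 T.

1.60×10^-8 T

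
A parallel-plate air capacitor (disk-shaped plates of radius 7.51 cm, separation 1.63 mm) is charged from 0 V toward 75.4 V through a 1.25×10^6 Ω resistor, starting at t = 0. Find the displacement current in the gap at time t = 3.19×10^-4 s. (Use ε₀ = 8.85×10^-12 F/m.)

4.25×10^-6 A

C = ε₀A/d = (8.85×10^-12)(0.01772)/(1.63×10^-3) = 9.621×10^-11 F, so τ = RC = 1.203×10^-4 s.
The conduction current is I(t) = (V₀/R) e^(−t/τ), and the displacement current between the plates equals it.
t/τ = 2.652; I_d = (75.4/1.25×10^6) · e^(−2.652) = (6.032×10^-5)(0.07051) = 4.25×10^-6 A.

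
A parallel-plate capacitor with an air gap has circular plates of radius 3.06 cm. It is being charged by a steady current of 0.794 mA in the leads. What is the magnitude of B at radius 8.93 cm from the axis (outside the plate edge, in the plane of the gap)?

1.78×10^-9 T

No conduction current crosses the gap, so I_d there equals the 7.94×10^-4 A in the leads.
With r > R the enclosed displacement current is the full I_d; B = μ₀ I_d / (2πr) = 1.78×10^-9 T.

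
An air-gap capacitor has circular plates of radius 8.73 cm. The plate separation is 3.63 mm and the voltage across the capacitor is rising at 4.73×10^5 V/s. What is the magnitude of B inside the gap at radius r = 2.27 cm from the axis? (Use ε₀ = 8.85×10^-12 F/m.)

1.64×10^-11 T

With E = V/d, dE/dt = 1.303×10^8 V/(m·s) and πR² = 0.02394 m², giving I_d = ε₀ πR² dE/dt = 2.761×10^-5 A.
∮B·dl = μ₀ I_d,enc with I_d,enc = I_d r²/R² = 1.867×10^-6 A; so B = μ₀ I_d,enc/(2πr) = 1.64×10^-11 T.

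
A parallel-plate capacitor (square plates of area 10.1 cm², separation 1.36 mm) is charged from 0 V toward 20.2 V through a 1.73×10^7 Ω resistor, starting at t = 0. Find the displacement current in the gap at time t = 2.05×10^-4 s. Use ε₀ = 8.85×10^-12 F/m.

C = ε₀A/d = (8.85×10^-12)(1.01×10^-3)/(1.36×10^-3) = 6.572×10^-12 F and τ = RC = 1.137×10^-4 s. I_d in the gap equals the RC charging current.
I_d(t) = (V₀/R) e^(−t/τ) = 1.168×10^-6 · e^(−1.803) = 1.92×10^-7 A.

1.92×10^-7 A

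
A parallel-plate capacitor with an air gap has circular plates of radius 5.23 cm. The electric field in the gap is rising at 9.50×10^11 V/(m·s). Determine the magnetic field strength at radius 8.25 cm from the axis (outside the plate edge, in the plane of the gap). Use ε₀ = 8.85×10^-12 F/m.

Through the whole plate area (πR² = 8.593×10^-3 m²), I_d = ε₀ πR² dE/dt = 0.07225 A.
Outside the plates the loop encloses all of I_d, so B·2πr = μ₀ I_d and B = 1.75×10^-7 T.

1.75×10^-7 T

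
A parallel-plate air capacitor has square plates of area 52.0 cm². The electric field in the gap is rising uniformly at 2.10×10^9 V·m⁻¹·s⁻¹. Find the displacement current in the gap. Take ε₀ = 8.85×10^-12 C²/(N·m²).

9.66×10^-5 A

I_d = ε₀ A (dE/dt) = (8.85×10^-12)(5.20×10^-3 m²)(2.10×10^9) = 9.66×10^-5 A.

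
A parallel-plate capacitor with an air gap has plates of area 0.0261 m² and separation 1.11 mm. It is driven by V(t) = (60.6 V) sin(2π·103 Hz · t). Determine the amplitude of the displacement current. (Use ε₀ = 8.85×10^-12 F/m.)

The displacement current equals the conduction current C dV/dt, which peaks at C V₀ ω.
With C = ε₀A/d = (8.85×10^-12)(0.0261)/(1.11×10^-3) = 2.081×10^-10 F and ω = 2πf = 647.2 rad/s, I_d,max = (2.081×10^-10)(60.6)(647.2) = 8.16×10^-6 A.

8.16×10^-6 A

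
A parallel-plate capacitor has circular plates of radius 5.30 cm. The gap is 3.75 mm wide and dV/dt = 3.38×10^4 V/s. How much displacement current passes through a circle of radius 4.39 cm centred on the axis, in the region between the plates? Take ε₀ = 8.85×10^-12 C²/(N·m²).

With E = V/d, dE/dt = 9.013×10^6 V/(m·s) and πR² = 8.825×10^-3 m², giving I_d = ε₀ πR² dE/dt = 7.039×10^-7 A.
The field is uniform, so I_d,enc = I_d (r/R)² = (7.039×10^-7)(4.39/5.30)² = 4.83×10^-7 A.

4.83×10^-7 A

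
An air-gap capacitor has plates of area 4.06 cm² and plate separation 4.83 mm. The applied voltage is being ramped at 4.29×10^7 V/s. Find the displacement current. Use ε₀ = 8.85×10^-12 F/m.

The field between the plates is E = V/d, so dE/dt = (4.29×10^7)/(4.83×10^-3 m) = 8.882×10^9 V/(m·s).
I_d = ε₀ A (dE/dt) = (8.85×10^-12)(4.06×10^-4)(8.882×10^9) = 3.19×10^-5 A.

3.19×10^-5 A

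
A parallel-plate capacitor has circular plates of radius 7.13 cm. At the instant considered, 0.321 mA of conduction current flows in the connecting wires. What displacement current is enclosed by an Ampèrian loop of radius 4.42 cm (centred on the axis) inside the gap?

1.23×10^-4 A

By continuity the displacement current in the gap matches the conduction current: I_d = 3.21×10^-4 A.
The field is uniform, so I_d,enc = I_d (r/R)² = (3.21×10^-4)(4.42/7.13)² = 1.23×10^-4 A.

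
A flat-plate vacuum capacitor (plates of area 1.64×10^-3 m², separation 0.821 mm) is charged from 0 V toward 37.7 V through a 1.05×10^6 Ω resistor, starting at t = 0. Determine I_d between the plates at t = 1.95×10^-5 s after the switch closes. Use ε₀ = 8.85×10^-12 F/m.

C = ε₀A/d = (8.85×10^-12)(1.64×10^-3)/(8.21×10^-4) = 1.768×10^-11 F and τ = RC = 1.856×10^-5 s. I_d in the gap equals the RC charging current.
I_d(t) = (V₀/R) e^(−t/τ) = 3.590×10^-5 · e^(−1.051) = 1.26×10^-5 A.

1.26×10^-5 A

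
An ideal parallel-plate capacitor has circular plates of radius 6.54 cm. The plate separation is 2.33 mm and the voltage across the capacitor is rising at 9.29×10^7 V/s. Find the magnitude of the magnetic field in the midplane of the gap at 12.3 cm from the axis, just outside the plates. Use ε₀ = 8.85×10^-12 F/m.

7.71×10^-9 T

I_d = C dV/dt with C = ε₀πR²/d = 5.105×10^-11 F, so I_d = (5.105×10^-11)(9.29×10^7) = 4.743×10^-3 A.
With r > R the enclosed displacement current is the full I_d; B = μ₀ I_d / (2πr) = 7.71×10^-9 T.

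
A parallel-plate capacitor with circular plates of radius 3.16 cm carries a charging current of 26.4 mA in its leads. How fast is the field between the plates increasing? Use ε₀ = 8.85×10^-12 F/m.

Charge continuity gives I_d = I = 0.0264 A between the plates.
Inverting I_d = ε₀ A dE/dt gives dE/dt = 0.0264 / (8.85×10^-12 · 3.137×10^-3) = 9.51×10^11 V/(m·s).

9.51×10^11 V/(m·s)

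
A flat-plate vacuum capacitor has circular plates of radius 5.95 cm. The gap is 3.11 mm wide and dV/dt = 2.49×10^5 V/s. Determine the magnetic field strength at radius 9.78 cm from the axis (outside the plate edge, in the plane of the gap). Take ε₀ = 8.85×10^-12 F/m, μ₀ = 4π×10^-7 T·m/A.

1.61×10^-11 T

I_d = C dV/dt with C = ε₀πR²/d = 3.164×10^-11 F, so I_d = (3.164×10^-11)(2.49×10^5) = 7.878×10^-6 A.
With r > R the enclosed displacement current is the full I_d; B = μ₀ I_d / (2πr) = 1.61×10^-11 T.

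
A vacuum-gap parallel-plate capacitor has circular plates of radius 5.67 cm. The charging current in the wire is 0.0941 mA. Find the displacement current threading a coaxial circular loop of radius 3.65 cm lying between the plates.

By continuity the displacement current in the gap matches the conduction current: I_d = 9.41×10^-5 A.
The field is uniform, so I_d,enc = I_d (r/R)² = (9.41×10^-5)(3.65/5.67)² = 3.90×10^-5 A.

3.90×10^-5 A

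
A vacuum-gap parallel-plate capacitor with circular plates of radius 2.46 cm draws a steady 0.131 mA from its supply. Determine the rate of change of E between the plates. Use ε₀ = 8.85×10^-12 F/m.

By continuity, I_d in the gap equals the 0.131 mA flowing in the wire.
Inverting I_d = ε₀ A dE/dt gives dE/dt = 1.31×10^-4 / (8.85×10^-12 · 1.901×10^-3) = 7.79×10^9 V/(m·s).

7.79×10^9 V/(m·s)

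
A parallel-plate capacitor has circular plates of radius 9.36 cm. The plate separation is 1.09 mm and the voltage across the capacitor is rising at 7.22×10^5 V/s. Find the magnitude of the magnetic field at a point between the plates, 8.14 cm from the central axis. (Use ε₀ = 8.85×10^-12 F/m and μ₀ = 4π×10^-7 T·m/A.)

3.00×10^-10 T

I_d = C dV/dt with C = ε₀πR²/d = 2.234×10^-10 F, so I_d = (2.234×10^-10)(7.22×10^5) = 1.613×10^-4 A.
∮B·dl = μ₀ I_d,enc with I_d,enc = I_d r²/R² = 1.220×10^-4 A; so B = μ₀ I_d,enc/(2πr) = 3.00×10^-10 T.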